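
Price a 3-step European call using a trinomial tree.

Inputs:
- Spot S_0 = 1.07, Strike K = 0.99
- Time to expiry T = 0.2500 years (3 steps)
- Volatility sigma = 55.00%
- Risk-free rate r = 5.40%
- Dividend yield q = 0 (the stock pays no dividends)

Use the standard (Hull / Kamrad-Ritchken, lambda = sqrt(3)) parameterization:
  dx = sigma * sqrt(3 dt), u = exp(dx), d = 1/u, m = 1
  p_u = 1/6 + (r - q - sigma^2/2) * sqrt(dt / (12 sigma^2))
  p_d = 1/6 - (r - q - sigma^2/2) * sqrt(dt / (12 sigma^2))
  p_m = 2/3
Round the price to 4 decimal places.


dt = T/N = 0.083333; dx = sigma*sqrt(3*dt) = 0.275000
u = exp(dx) = 1.316531; d = 1/u = 0.759572
p_u = 0.151932, p_m = 0.666667, p_d = 0.181402
Discount per step: exp(-r*dt) = 0.995510
Stock lattice S(k, j) with j the centered position index:
  k=0: S(0,+0) = 1.0700
  k=1: S(1,-1) = 0.8127; S(1,+0) = 1.0700; S(1,+1) = 1.4087
  k=2: S(2,-2) = 0.6173; S(2,-1) = 0.8127; S(2,+0) = 1.0700; S(2,+1) = 1.4087; S(2,+2) = 1.8546
  k=3: S(3,-3) = 0.4689; S(3,-2) = 0.6173; S(3,-1) = 0.8127; S(3,+0) = 1.0700; S(3,+1) = 1.4087; S(3,+2) = 1.8546; S(3,+3) = 2.4416
Terminal payoffs V(N, j) = max(S_T - K, 0):
  V(3,-3) = 0.000000; V(3,-2) = 0.000000; V(3,-1) = 0.000000; V(3,+0) = 0.080000; V(3,+1) = 0.418688; V(3,+2) = 0.864581; V(3,+3) = 1.451612
Backward induction: V(k, j) = exp(-r*dt) * [p_u * V(k+1, j+1) + p_m * V(k+1, j) + p_d * V(k+1, j-1)]
  V(2,-2) = exp(-r*dt) * [p_u*0.000000 + p_m*0.000000 + p_d*0.000000] = 0.000000
  V(2,-1) = exp(-r*dt) * [p_u*0.080000 + p_m*0.000000 + p_d*0.000000] = 0.012100
  V(2,+0) = exp(-r*dt) * [p_u*0.418688 + p_m*0.080000 + p_d*0.000000] = 0.116420
  V(2,+1) = exp(-r*dt) * [p_u*0.864581 + p_m*0.418688 + p_d*0.080000] = 0.423086
  V(2,+2) = exp(-r*dt) * [p_u*1.451612 + p_m*0.864581 + p_d*0.418688] = 0.868965
  V(1,-1) = exp(-r*dt) * [p_u*0.116420 + p_m*0.012100 + p_d*0.000000] = 0.025639
  V(1,+0) = exp(-r*dt) * [p_u*0.423086 + p_m*0.116420 + p_d*0.012100] = 0.143442
  V(1,+1) = exp(-r*dt) * [p_u*0.868965 + p_m*0.423086 + p_d*0.116420] = 0.433246
  V(0,+0) = exp(-r*dt) * [p_u*0.433246 + p_m*0.143442 + p_d*0.025639] = 0.165357

Answer: Price = V(0,0) = 0.1654


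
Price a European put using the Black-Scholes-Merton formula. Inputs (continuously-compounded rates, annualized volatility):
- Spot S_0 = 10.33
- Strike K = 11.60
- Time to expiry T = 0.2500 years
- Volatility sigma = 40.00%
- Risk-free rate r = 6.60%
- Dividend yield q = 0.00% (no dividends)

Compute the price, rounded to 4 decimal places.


Answer: Price = 1.5104

Derivation:
d1 = (ln(S/K) + (r - q + 0.5*sigma^2) * T) / (sigma * sqrt(T)) = -0.39726407
d2 = d1 - sigma * sqrt(T) = -0.59726407
exp(-rT) = 0.98363538; exp(-qT) = 1.00000000
P = K * exp(-rT) * N(-d2) - S_0 * exp(-qT) * N(-d1)
N(-d1) = 0.65441363; N(-d2) = 0.72483446
P = 11.6000 * 0.98363538 * 0.72483446 - 10.3300 * 1.00000000 * 0.65441363 = 1.5104


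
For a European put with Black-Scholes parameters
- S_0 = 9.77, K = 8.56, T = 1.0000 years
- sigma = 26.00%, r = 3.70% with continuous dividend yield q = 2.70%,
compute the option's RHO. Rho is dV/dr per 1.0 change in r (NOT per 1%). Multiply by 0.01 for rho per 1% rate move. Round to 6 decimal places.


d1 = 0.6769856765; d2 = 0.4169856765
phi(d1) = 0.3172410651; exp(-qT) = 0.9733612415; exp(-rT) = 0.9636761353
N(-d2) = 0.3383444423
Rho = -K*T*exp(-rT)*N(-d2) = -8.5600 * 1.0000 * 0.9636761353 * 0.3383444423 = -2.791026

Answer: Rho = -2.791026


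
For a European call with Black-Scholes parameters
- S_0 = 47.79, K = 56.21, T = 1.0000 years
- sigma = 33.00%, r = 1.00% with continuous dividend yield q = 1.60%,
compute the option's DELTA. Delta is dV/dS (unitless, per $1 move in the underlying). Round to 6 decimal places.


Answer: Delta = 0.359277

Derivation:
d1 = -0.3449341346; d2 = -0.6749341346
phi(d1) = 0.3759014347; exp(-qT) = 0.9841273201; exp(-rT) = 0.9900498337
N(d1) = 0.3650719440
Delta = exp(-qT) * N(d1) = 0.9841273201 * 0.3650719440 = 0.359277


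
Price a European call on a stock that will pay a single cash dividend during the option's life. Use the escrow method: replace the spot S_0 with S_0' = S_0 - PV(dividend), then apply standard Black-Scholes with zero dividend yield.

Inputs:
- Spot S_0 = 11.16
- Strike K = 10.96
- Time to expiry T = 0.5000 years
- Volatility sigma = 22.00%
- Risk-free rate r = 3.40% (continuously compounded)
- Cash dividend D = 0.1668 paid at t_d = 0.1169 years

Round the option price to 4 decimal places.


Answer: Price = 0.7897

Derivation:
PV(D) = D * exp(-r * t_d) = 0.1668 * 0.99603329 = 0.16613835
S_0' = S_0 - PV(D) = 11.1600 - 0.16613835 = 10.99386165
d1 = (ln(S_0'/K) + (r + sigma^2/2)*T) / (sigma*sqrt(T)) = 0.20689175
d2 = d1 - sigma*sqrt(T) = 0.05132826
exp(-rT) = 0.98314368
N(d1) = 0.58195280; N(d2) = 0.52046803
C = S_0' * N(d1) - K * exp(-rT) * N(d2) = 10.99386165 * 0.58195280 - 10.9600 * 0.98314368 * 0.52046803 = 0.7897


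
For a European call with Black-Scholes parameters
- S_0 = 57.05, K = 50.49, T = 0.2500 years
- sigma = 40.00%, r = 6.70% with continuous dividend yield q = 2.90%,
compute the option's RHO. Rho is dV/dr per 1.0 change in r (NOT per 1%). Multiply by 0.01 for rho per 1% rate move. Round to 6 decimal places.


Answer: Rho = 8.833816

Derivation:
d1 = 0.7582638972; d2 = 0.5582638972
phi(d1) = 0.2992665587; exp(-qT) = 0.9927762179; exp(-rT) = 0.9833895013
N(d2) = 0.7116679030
Rho = K*T*exp(-rT)*N(d2) = 50.4900 * 0.2500 * 0.9833895013 * 0.7116679030 = 8.833816


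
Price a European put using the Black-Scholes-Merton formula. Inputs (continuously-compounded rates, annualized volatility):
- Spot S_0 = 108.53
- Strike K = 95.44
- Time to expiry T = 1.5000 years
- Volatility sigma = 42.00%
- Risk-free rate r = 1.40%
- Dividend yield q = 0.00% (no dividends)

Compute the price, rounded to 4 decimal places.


Answer: Price = 13.8015

Derivation:
d1 = (ln(S/K) + (r - q + 0.5*sigma^2) * T) / (sigma * sqrt(T)) = 0.54788642
d2 = d1 - sigma * sqrt(T) = 0.03349357
exp(-rT) = 0.97921896; exp(-qT) = 1.00000000
P = K * exp(-rT) * N(-d2) - S_0 * exp(-qT) * N(-d1)
N(-d1) = 0.29188495; N(-d2) = 0.48664050
P = 95.4400 * 0.97921896 * 0.48664050 - 108.5300 * 1.00000000 * 0.29188495 = 13.8015


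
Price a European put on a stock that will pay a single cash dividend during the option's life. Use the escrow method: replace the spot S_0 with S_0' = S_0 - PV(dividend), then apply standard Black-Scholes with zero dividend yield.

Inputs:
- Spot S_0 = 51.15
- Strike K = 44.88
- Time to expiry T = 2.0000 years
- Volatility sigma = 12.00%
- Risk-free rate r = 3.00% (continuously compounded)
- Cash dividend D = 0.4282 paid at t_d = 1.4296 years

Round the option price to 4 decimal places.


PV(D) = D * exp(-r * t_d) = 0.4282 * 0.95801868 = 0.41022360
S_0' = S_0 - PV(D) = 51.1500 - 0.41022360 = 50.73977640
d1 = (ln(S_0'/K) + (r + sigma^2/2)*T) / (sigma*sqrt(T)) = 1.16152828
d2 = d1 - sigma*sqrt(T) = 0.99182266
exp(-rT) = 0.94176453
N(-d1) = 0.12271356; N(-d2) = 0.16064202
P = K * exp(-rT) * N(-d2) - S_0' * N(-d1) = 44.8800 * 0.94176453 * 0.16064202 - 50.73977640 * 0.12271356 = 0.5633

Answer: Price = 0.5633


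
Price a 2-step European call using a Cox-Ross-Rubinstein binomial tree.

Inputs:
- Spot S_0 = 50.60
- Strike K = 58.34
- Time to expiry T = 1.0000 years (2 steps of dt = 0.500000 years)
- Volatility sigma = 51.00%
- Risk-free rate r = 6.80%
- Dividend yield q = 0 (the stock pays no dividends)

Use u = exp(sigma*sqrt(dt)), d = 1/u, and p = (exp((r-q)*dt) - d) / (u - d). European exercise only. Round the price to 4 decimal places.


dt = T/N = 0.500000
u = exp(sigma*sqrt(dt)) = 1.434225; d = 1/u = 0.697241
p = (exp((r-q)*dt) - d) / (u - d) = 0.457736
Discount per step: exp(-r*dt) = 0.966572
Stock lattice S(k, i) with i counting down-moves:
  k=0: S(0,0) = 50.6000
  k=1: S(1,0) = 72.5718; S(1,1) = 35.2804
  k=2: S(2,0) = 104.0842; S(2,1) = 50.6000; S(2,2) = 24.5989
Terminal payoffs V(N, i) = max(S_T - K, 0):
  V(2,0) = 45.744232; V(2,1) = 0.000000; V(2,2) = 0.000000
Backward induction: V(k, i) = exp(-r*dt) * [p * V(k+1, i) + (1-p) * V(k+1, i+1)].
  V(1,0) = exp(-r*dt) * [p*45.744232 + (1-p)*0.000000] = 20.238813
  V(1,1) = exp(-r*dt) * [p*0.000000 + (1-p)*0.000000] = 0.000000
  V(0,0) = exp(-r*dt) * [p*20.238813 + (1-p)*0.000000] = 8.954343

Answer: Price = V(0,0) = 8.9543


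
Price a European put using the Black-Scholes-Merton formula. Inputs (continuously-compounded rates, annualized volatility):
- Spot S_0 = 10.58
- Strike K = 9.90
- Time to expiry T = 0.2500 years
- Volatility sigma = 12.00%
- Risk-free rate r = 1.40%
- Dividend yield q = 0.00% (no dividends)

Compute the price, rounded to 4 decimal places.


Answer: Price = 0.0369

Derivation:
d1 = (ln(S/K) + (r - q + 0.5*sigma^2) * T) / (sigma * sqrt(T)) = 1.19551115
d2 = d1 - sigma * sqrt(T) = 1.13551115
exp(-rT) = 0.99650612; exp(-qT) = 1.00000000
P = K * exp(-rT) * N(-d2) - S_0 * exp(-qT) * N(-d1)
N(-d1) = 0.11594369; N(-d2) = 0.12808061
P = 9.9000 * 0.99650612 * 0.12808061 - 10.5800 * 1.00000000 * 0.11594369 = 0.0369


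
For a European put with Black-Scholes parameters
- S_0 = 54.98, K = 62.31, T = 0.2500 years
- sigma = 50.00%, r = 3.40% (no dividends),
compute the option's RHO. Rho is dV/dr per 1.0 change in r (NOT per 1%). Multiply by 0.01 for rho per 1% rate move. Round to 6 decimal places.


Answer: Rho = -11.166342

Derivation:
d1 = -0.3416097753; d2 = -0.5916097753
phi(d1) = 0.3763306429; exp(-qT) = 1.0000000000; exp(-rT) = 0.9915360229
N(-d2) = 0.7229440368
Rho = -K*T*exp(-rT)*N(-d2) = -62.3100 * 0.2500 * 0.9915360229 * 0.7229440368 = -11.166342


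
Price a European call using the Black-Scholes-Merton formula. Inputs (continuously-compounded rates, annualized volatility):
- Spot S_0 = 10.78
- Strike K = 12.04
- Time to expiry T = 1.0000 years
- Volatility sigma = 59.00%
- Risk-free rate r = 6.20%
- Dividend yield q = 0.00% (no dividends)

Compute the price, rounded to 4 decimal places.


d1 = (ln(S/K) + (r - q + 0.5*sigma^2) * T) / (sigma * sqrt(T)) = 0.21272564
d2 = d1 - sigma * sqrt(T) = -0.37727436
exp(-rT) = 0.93988289; exp(-qT) = 1.00000000
C = S_0 * exp(-qT) * N(d1) - K * exp(-rT) * N(d2)
N(d1) = 0.58422952; N(d2) = 0.35298486
C = 10.7800 * 1.00000000 * 0.58422952 - 12.0400 * 0.93988289 * 0.35298486 = 2.3036

Answer: Price = 2.3036


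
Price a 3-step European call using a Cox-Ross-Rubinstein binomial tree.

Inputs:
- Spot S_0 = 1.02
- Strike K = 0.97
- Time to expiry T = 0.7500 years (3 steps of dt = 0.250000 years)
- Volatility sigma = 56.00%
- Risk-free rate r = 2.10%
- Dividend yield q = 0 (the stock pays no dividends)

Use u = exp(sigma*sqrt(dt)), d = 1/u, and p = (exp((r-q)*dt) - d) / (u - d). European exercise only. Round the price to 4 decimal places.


Answer: Price = V(0,0) = 0.2380

Derivation:
dt = T/N = 0.250000
u = exp(sigma*sqrt(dt)) = 1.323130; d = 1/u = 0.755784
p = (exp((r-q)*dt) - d) / (u - d) = 0.439732
Discount per step: exp(-r*dt) = 0.994764
Stock lattice S(k, i) with i counting down-moves:
  k=0: S(0,0) = 1.0200
  k=1: S(1,0) = 1.3496; S(1,1) = 0.7709
  k=2: S(2,0) = 1.7857; S(2,1) = 1.0200; S(2,2) = 0.5826
  k=3: S(3,0) = 2.3627; S(3,1) = 1.3496; S(3,2) = 0.7709; S(3,3) = 0.4403
Terminal payoffs V(N, i) = max(S_T - K, 0):
  V(3,0) = 1.392694; V(3,1) = 0.379592; V(3,2) = 0.000000; V(3,3) = 0.000000
Backward induction: V(k, i) = exp(-r*dt) * [p * V(k+1, i) + (1-p) * V(k+1, i+1)].
  V(2,0) = exp(-r*dt) * [p*1.392694 + (1-p)*0.379592] = 0.820765
  V(2,1) = exp(-r*dt) * [p*0.379592 + (1-p)*0.000000] = 0.166045
  V(2,2) = exp(-r*dt) * [p*0.000000 + (1-p)*0.000000] = 0.000000
  V(1,0) = exp(-r*dt) * [p*0.820765 + (1-p)*0.166045] = 0.451569
  V(1,1) = exp(-r*dt) * [p*0.166045 + (1-p)*0.000000] = 0.072633
  V(0,0) = exp(-r*dt) * [p*0.451569 + (1-p)*0.072633] = 0.238010


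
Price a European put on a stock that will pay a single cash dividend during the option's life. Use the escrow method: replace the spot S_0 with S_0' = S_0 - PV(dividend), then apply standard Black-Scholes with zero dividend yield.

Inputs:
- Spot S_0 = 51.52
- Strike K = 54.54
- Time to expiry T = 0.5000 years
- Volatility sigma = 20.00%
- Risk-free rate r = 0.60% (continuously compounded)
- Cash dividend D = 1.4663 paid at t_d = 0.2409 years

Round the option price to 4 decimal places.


Answer: Price = 5.5933

Derivation:
PV(D) = D * exp(-r * t_d) = 1.4663 * 0.99855564 = 1.46418214
S_0' = S_0 - PV(D) = 51.5200 - 1.46418214 = 50.05581786
d1 = (ln(S_0'/K) + (r + sigma^2/2)*T) / (sigma*sqrt(T)) = -0.51474289
d2 = d1 - sigma*sqrt(T) = -0.65616425
exp(-rT) = 0.99700450
N(-d1) = 0.69663365; N(-d2) = 0.74414077
P = K * exp(-rT) * N(-d2) - S_0' * N(-d1) = 54.5400 * 0.99700450 * 0.74414077 - 50.05581786 * 0.69663365 = 5.5933


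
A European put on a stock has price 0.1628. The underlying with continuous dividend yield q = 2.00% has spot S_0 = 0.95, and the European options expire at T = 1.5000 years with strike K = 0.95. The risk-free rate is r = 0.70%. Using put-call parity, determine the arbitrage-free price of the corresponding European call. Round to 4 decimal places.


Put-call parity: C - P = S_0 * exp(-qT) - K * exp(-rT).
S_0 * exp(-qT) = 0.9500 * 0.97044553 = 0.92192326
K * exp(-rT) = 0.9500 * 0.98955493 = 0.94007719
C = P + S*exp(-qT) - K*exp(-rT)
C = 0.1628 + 0.92192326 - 0.94007719 = 0.1446

Answer: Call price = 0.1446


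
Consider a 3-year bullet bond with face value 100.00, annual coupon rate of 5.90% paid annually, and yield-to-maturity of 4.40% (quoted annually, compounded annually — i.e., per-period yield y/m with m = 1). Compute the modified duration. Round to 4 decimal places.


Answer: Modified duration = 2.7198

Derivation:
Coupon per period c = face * coupon_rate / m = 5.900000
Periods per year m = 1; per-period yield y/m = 0.044000
Number of cashflows N = 3
Cashflows (t years, CF_t, discount factor 1/(1+y/m)^(m*t), PV):
  t = 1.0000: CF_t = 5.900000, DF = 0.957854, PV = 5.651341
  t = 2.0000: CF_t = 5.900000, DF = 0.917485, PV = 5.413162
  t = 3.0000: CF_t = 105.900000, DF = 0.878817, PV = 93.066732
Price P = sum_t PV_t = 104.131235
First compute Macaulay numerator sum_t t * PV_t:
  t * PV_t at t = 1.0000: 5.651341
  t * PV_t at t = 2.0000: 10.826324
  t * PV_t at t = 3.0000: 279.200196
Macaulay duration D = 295.677861 / 104.131235 = 2.839473
Modified duration = D / (1 + y/m) = 2.839473 / (1 + 0.044000) = 2.719802


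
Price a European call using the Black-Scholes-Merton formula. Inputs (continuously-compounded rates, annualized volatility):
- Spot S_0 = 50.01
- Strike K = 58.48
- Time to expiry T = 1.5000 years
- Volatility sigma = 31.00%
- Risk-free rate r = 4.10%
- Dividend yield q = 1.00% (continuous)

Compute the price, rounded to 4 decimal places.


Answer: Price = 5.3080

Derivation:
d1 = (ln(S/K) + (r - q + 0.5*sigma^2) * T) / (sigma * sqrt(T)) = -0.09978860
d2 = d1 - sigma * sqrt(T) = -0.47945951
exp(-rT) = 0.94035295; exp(-qT) = 0.98511194
C = S_0 * exp(-qT) * N(d1) - K * exp(-rT) * N(d2)
N(d1) = 0.46025608; N(d2) = 0.31580588
C = 50.0100 * 0.98511194 * 0.46025608 - 58.4800 * 0.94035295 * 0.31580588 = 5.3080


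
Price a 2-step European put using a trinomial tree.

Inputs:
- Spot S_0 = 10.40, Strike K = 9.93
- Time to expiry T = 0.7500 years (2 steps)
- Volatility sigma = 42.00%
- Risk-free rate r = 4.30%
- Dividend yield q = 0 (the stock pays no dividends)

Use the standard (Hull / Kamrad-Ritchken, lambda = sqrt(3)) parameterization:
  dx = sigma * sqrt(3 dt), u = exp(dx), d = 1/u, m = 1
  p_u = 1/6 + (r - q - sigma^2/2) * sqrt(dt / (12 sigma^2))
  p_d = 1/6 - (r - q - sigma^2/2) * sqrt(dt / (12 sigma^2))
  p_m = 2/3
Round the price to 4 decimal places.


dt = T/N = 0.375000; dx = sigma*sqrt(3*dt) = 0.445477
u = exp(dx) = 1.561235; d = 1/u = 0.640519
p_u = 0.147642, p_m = 0.666667, p_d = 0.185691
Discount per step: exp(-r*dt) = 0.984004
Stock lattice S(k, j) with j the centered position index:
  k=0: S(0,+0) = 10.4000
  k=1: S(1,-1) = 6.6614; S(1,+0) = 10.4000; S(1,+1) = 16.2368
  k=2: S(2,-2) = 4.2667; S(2,-1) = 6.6614; S(2,+0) = 10.4000; S(2,+1) = 16.2368; S(2,+2) = 25.3495
Terminal payoffs V(N, j) = max(K - S_T, 0):
  V(2,-2) = 5.663255; V(2,-1) = 3.268608; V(2,+0) = 0.000000; V(2,+1) = 0.000000; V(2,+2) = 0.000000
Backward induction: V(k, j) = exp(-r*dt) * [p_u * V(k+1, j+1) + p_m * V(k+1, j) + p_d * V(k+1, j-1)]
  V(1,-1) = exp(-r*dt) * [p_u*0.000000 + p_m*3.268608 + p_d*5.663255] = 3.179011
  V(1,+0) = exp(-r*dt) * [p_u*0.000000 + p_m*0.000000 + p_d*3.268608] = 0.597243
  V(1,+1) = exp(-r*dt) * [p_u*0.000000 + p_m*0.000000 + p_d*0.000000] = 0.000000
  V(0,+0) = exp(-r*dt) * [p_u*0.000000 + p_m*0.597243 + p_d*3.179011] = 0.972665

Answer: Price = V(0,0) = 0.9727


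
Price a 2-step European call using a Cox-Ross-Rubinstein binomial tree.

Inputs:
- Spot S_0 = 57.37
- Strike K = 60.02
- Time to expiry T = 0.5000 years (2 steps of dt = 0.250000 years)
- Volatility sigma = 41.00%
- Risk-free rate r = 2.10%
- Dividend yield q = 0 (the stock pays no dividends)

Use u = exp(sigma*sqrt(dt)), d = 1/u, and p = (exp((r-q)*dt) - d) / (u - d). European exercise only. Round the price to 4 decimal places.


Answer: Price = V(0,0) = 5.5738

Derivation:
dt = T/N = 0.250000
u = exp(sigma*sqrt(dt)) = 1.227525; d = 1/u = 0.814647
p = (exp((r-q)*dt) - d) / (u - d) = 0.461678
Discount per step: exp(-r*dt) = 0.994764
Stock lattice S(k, i) with i counting down-moves:
  k=0: S(0,0) = 57.3700
  k=1: S(1,0) = 70.4231; S(1,1) = 46.7363
  k=2: S(2,0) = 86.4461; S(2,1) = 57.3700; S(2,2) = 38.0736
Terminal payoffs V(N, i) = max(S_T - K, 0):
  V(2,0) = 26.426136; V(2,1) = 0.000000; V(2,2) = 0.000000
Backward induction: V(k, i) = exp(-r*dt) * [p * V(k+1, i) + (1-p) * V(k+1, i+1)].
  V(1,0) = exp(-r*dt) * [p*26.426136 + (1-p)*0.000000] = 12.136476
  V(1,1) = exp(-r*dt) * [p*0.000000 + (1-p)*0.000000] = 0.000000
  V(0,0) = exp(-r*dt) * [p*12.136476 + (1-p)*0.000000] = 5.573802


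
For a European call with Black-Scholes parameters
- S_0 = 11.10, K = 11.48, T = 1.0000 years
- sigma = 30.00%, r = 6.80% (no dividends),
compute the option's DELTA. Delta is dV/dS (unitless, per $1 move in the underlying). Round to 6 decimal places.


d1 = 0.2644623914; d2 = -0.0355376086
phi(d1) = 0.3852323149; exp(-qT) = 1.0000000000; exp(-rT) = 0.9342604736
N(d1) = 0.6042881796
Delta = exp(-qT) * N(d1) = 1.0000000000 * 0.6042881796 = 0.604288

Answer: Delta = 0.604288


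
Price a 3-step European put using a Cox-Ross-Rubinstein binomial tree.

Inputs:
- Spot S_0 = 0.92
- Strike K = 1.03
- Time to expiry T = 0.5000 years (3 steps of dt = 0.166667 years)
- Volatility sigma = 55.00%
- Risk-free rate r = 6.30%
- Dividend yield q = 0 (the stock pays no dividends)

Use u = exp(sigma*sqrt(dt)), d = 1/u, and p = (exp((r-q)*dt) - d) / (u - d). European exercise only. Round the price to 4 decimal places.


Answer: Price = V(0,0) = 0.1958

Derivation:
dt = T/N = 0.166667
u = exp(sigma*sqrt(dt)) = 1.251742; d = 1/u = 0.798886
p = (exp((r-q)*dt) - d) / (u - d) = 0.467409
Discount per step: exp(-r*dt) = 0.989555
Stock lattice S(k, i) with i counting down-moves:
  k=0: S(0,0) = 0.9200
  k=1: S(1,0) = 1.1516; S(1,1) = 0.7350
  k=2: S(2,0) = 1.4415; S(2,1) = 0.9200; S(2,2) = 0.5872
  k=3: S(3,0) = 1.8044; S(3,1) = 1.1516; S(3,2) = 0.7350; S(3,3) = 0.4691
Terminal payoffs V(N, i) = max(K - S_T, 0):
  V(3,0) = 0.000000; V(3,1) = 0.000000; V(3,2) = 0.295025; V(3,3) = 0.560924
Backward induction: V(k, i) = exp(-r*dt) * [p * V(k+1, i) + (1-p) * V(k+1, i+1)].
  V(2,0) = exp(-r*dt) * [p*0.000000 + (1-p)*0.000000] = 0.000000
  V(2,1) = exp(-r*dt) * [p*0.000000 + (1-p)*0.295025] = 0.155486
  V(2,2) = exp(-r*dt) * [p*0.295025 + (1-p)*0.560924] = 0.432080
  V(1,0) = exp(-r*dt) * [p*0.000000 + (1-p)*0.155486] = 0.081946
  V(1,1) = exp(-r*dt) * [p*0.155486 + (1-p)*0.432080] = 0.299635
  V(0,0) = exp(-r*dt) * [p*0.081946 + (1-p)*0.299635] = 0.195818


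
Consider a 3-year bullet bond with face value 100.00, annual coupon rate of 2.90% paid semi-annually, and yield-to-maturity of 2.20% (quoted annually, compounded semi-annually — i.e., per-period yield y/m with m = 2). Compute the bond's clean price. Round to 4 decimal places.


Coupon per period c = face * coupon_rate / m = 1.450000
Periods per year m = 2; per-period yield y/m = 0.011000
Number of cashflows N = 6
Cashflows (t years, CF_t, discount factor 1/(1+y/m)^(m*t), PV):
  t = 0.5000: CF_t = 1.450000, DF = 0.989120, PV = 1.434224
  t = 1.0000: CF_t = 1.450000, DF = 0.978358, PV = 1.418619
  t = 1.5000: CF_t = 1.450000, DF = 0.967713, PV = 1.403184
  t = 2.0000: CF_t = 1.450000, DF = 0.957184, PV = 1.387917
  t = 2.5000: CF_t = 1.450000, DF = 0.946769, PV = 1.372816
  t = 3.0000: CF_t = 101.450000, DF = 0.936468, PV = 95.004706
Price P = sum_t PV_t = 102.021464

Answer: Price = 102.0215


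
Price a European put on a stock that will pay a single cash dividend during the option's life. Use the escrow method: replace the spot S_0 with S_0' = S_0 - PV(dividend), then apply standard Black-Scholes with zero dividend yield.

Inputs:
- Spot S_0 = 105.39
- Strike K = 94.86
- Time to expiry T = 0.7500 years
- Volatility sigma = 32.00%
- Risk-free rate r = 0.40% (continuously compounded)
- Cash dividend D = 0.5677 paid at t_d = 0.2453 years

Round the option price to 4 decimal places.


PV(D) = D * exp(-r * t_d) = 0.5677 * 0.99901928 = 0.56714325
S_0' = S_0 - PV(D) = 105.3900 - 0.56714325 = 104.82285675
d1 = (ln(S_0'/K) + (r + sigma^2/2)*T) / (sigma*sqrt(T)) = 0.50976322
d2 = d1 - sigma*sqrt(T) = 0.23263509
exp(-rT) = 0.99700450
N(-d1) = 0.30510868; N(-d2) = 0.40802239
P = K * exp(-rT) * N(-d2) - S_0' * N(-d1) = 94.8600 * 0.99700450 * 0.40802239 - 104.82285675 * 0.30510868 = 6.6067

Answer: Price = 6.6067


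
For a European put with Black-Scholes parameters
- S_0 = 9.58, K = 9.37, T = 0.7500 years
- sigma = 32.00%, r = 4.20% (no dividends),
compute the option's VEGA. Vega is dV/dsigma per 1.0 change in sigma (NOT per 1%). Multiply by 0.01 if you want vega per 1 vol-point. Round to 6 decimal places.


Answer: Vega = 3.132140

Derivation:
d1 = 0.3322091337; d2 = 0.0550810045
phi(d1) = 0.3775244337; exp(-qT) = 1.0000000000; exp(-rT) = 0.9689909565
Vega = S * exp(-qT) * phi(d1) * sqrt(T) = 9.5800 * 1.0000000000 * 0.3775244337 * 0.8660254038 = 3.132140


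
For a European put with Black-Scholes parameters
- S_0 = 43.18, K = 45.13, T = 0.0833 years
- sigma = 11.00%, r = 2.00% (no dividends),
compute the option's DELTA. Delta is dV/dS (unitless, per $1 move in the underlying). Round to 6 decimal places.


d1 = -1.3229160396; d2 = -1.3546639529
phi(d1) = 0.1662950004; exp(-qT) = 1.0000000000; exp(-rT) = 0.9983353870
N(-d1) = 0.9070683497
Delta = -exp(-qT) * N(-d1) = -1.0000000000 * 0.9070683497 = -0.907068

Answer: Delta = -0.907068


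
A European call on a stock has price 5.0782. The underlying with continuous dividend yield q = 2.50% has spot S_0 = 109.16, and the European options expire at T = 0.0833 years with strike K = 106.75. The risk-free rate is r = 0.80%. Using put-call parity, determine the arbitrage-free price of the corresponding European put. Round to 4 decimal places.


Put-call parity: C - P = S_0 * exp(-qT) - K * exp(-rT).
S_0 * exp(-qT) = 109.1600 * 0.99791967 = 108.93291084
K * exp(-rT) = 106.7500 * 0.99933382 = 106.67888550
P = C - S*exp(-qT) + K*exp(-rT)
P = 5.0782 - 108.93291084 + 106.67888550 = 2.8242

Answer: Put price = 2.8242


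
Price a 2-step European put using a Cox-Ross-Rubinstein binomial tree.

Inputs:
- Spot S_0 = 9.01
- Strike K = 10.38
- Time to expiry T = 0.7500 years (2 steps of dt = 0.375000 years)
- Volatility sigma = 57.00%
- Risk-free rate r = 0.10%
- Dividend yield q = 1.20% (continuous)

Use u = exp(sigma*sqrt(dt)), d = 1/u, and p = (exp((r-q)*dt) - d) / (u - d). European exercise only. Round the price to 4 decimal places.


dt = T/N = 0.375000
u = exp(sigma*sqrt(dt)) = 1.417723; d = 1/u = 0.705356
p = (exp((r-q)*dt) - d) / (u - d) = 0.407834
Discount per step: exp(-r*dt) = 0.999625
Stock lattice S(k, i) with i counting down-moves:
  k=0: S(0,0) = 9.0100
  k=1: S(1,0) = 12.7737; S(1,1) = 6.3553
  k=2: S(2,0) = 18.1096; S(2,1) = 9.0100; S(2,2) = 4.4827
Terminal payoffs V(N, i) = max(K - S_T, 0):
  V(2,0) = 0.000000; V(2,1) = 1.370000; V(2,2) = 5.897278
Backward induction: V(k, i) = exp(-r*dt) * [p * V(k+1, i) + (1-p) * V(k+1, i+1)].
  V(1,0) = exp(-r*dt) * [p*0.000000 + (1-p)*1.370000] = 0.810964
  V(1,1) = exp(-r*dt) * [p*1.370000 + (1-p)*5.897278] = 4.049383
  V(0,0) = exp(-r*dt) * [p*0.810964 + (1-p)*4.049383] = 2.727624

Answer: Price = V(0,0) = 2.7276


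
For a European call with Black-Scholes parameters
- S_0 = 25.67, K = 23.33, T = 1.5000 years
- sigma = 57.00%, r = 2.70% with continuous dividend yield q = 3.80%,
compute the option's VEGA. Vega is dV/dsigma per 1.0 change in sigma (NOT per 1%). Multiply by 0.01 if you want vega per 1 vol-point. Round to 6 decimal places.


Answer: Vega = 10.646598

Derivation:
d1 = 0.4623346124; d2 = -0.2357699643
phi(d1) = 0.3585041008; exp(-qT) = 0.9445940694; exp(-rT) = 0.9603091645
Vega = S * exp(-qT) * phi(d1) * sqrt(T) = 25.6700 * 0.9445940694 * 0.3585041008 * 1.2247448714 = 10.646598


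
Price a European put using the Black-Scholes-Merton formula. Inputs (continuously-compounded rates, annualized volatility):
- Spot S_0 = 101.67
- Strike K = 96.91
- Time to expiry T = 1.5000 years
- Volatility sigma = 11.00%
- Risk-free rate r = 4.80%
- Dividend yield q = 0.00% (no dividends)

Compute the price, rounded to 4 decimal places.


d1 = (ln(S/K) + (r - q + 0.5*sigma^2) * T) / (sigma * sqrt(T)) = 0.95771012
d2 = d1 - sigma * sqrt(T) = 0.82298819
exp(-rT) = 0.93053090; exp(-qT) = 1.00000000
P = K * exp(-rT) * N(-d2) - S_0 * exp(-qT) * N(-d1)
N(-d1) = 0.16910448; N(-d2) = 0.20525736
P = 96.9100 * 0.93053090 * 0.20525736 - 101.6700 * 1.00000000 * 0.16910448 = 1.3168

Answer: Price = 1.3168


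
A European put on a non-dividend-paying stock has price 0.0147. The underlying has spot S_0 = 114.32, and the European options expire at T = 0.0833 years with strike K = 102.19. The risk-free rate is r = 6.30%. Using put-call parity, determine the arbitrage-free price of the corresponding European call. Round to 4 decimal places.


Put-call parity: C - P = S_0 * exp(-qT) - K * exp(-rT).
S_0 * exp(-qT) = 114.3200 * 1.00000000 = 114.32000000
K * exp(-rT) = 102.1900 * 0.99476585 = 101.65512182
C = P + S*exp(-qT) - K*exp(-rT)
C = 0.0147 + 114.32000000 - 101.65512182 = 12.6796

Answer: Call price = 12.6796


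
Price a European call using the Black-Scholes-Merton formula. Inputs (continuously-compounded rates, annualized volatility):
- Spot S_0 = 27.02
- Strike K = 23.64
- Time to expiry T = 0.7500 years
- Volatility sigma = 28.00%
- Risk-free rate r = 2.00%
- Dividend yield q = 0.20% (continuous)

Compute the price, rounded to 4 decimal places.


d1 = (ln(S/K) + (r - q + 0.5*sigma^2) * T) / (sigma * sqrt(T)) = 0.72802689
d2 = d1 - sigma * sqrt(T) = 0.48553978
exp(-rT) = 0.98511194; exp(-qT) = 0.99850112
C = S_0 * exp(-qT) * N(d1) - K * exp(-rT) * N(d2)
N(d1) = 0.76670144; N(d2) = 0.68635325
C = 27.0200 * 0.99850112 * 0.76670144 - 23.6400 * 0.98511194 * 0.68635325 = 4.7014

Answer: Price = 4.7014


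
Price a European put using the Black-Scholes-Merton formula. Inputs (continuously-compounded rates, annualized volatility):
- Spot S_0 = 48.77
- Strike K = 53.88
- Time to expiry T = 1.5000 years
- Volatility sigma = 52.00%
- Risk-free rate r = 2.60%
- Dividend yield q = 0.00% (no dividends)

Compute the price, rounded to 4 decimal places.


d1 = (ln(S/K) + (r - q + 0.5*sigma^2) * T) / (sigma * sqrt(T)) = 0.22321135
d2 = d1 - sigma * sqrt(T) = -0.41365598
exp(-rT) = 0.96175071; exp(-qT) = 1.00000000
P = K * exp(-rT) * N(-d2) - S_0 * exp(-qT) * N(-d1)
N(-d1) = 0.41168551; N(-d2) = 0.66043697
P = 53.8800 * 0.96175071 * 0.66043697 - 48.7700 * 1.00000000 * 0.41168551 = 14.1454

Answer: Price = 14.1454


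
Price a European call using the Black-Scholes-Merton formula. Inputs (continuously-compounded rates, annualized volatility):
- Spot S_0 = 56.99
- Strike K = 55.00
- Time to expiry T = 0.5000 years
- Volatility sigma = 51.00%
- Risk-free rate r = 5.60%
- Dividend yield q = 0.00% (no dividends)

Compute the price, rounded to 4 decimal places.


d1 = (ln(S/K) + (r - q + 0.5*sigma^2) * T) / (sigma * sqrt(T)) = 0.35651389
d2 = d1 - sigma * sqrt(T) = -0.00411057
exp(-rT) = 0.97238837; exp(-qT) = 1.00000000
C = S_0 * exp(-qT) * N(d1) - K * exp(-rT) * N(d2)
N(d1) = 0.63927212; N(d2) = 0.49836013
C = 56.9900 * 1.00000000 * 0.63927212 - 55.0000 * 0.97238837 * 0.49836013 = 9.7791

Answer: Price = 9.7791


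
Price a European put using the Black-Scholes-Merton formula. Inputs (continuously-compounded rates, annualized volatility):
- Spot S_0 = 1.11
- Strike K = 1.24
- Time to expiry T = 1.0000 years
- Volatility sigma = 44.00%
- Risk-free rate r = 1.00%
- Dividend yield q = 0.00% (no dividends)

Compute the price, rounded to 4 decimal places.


Answer: Price = 0.2676

Derivation:
d1 = (ln(S/K) + (r - q + 0.5*sigma^2) * T) / (sigma * sqrt(T)) = -0.00898037
d2 = d1 - sigma * sqrt(T) = -0.44898037
exp(-rT) = 0.99004983; exp(-qT) = 1.00000000
P = K * exp(-rT) * N(-d2) - S_0 * exp(-qT) * N(-d1)
N(-d1) = 0.50358260; N(-d2) = 0.67327709
P = 1.2400 * 0.99004983 * 0.67327709 - 1.1100 * 1.00000000 * 0.50358260 = 0.2676


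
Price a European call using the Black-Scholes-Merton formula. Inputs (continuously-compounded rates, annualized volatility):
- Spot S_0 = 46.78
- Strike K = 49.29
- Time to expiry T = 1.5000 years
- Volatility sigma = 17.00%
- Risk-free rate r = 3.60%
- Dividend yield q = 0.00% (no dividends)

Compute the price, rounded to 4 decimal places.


Answer: Price = 3.9160

Derivation:
d1 = (ln(S/K) + (r - q + 0.5*sigma^2) * T) / (sigma * sqrt(T)) = 0.11243417
d2 = d1 - sigma * sqrt(T) = -0.09577245
exp(-rT) = 0.94743211; exp(-qT) = 1.00000000
C = S_0 * exp(-qT) * N(d1) - K * exp(-rT) * N(d2)
N(d1) = 0.54476042; N(d2) = 0.46185065
C = 46.7800 * 1.00000000 * 0.54476042 - 49.2900 * 0.94743211 * 0.46185065 = 3.9160


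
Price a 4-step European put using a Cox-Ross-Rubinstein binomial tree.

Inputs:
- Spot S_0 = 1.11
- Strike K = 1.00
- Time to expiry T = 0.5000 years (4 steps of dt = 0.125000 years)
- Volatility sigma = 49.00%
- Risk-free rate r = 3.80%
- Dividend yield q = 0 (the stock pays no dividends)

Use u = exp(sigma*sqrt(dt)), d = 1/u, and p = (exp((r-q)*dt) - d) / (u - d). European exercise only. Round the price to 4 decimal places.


Answer: Price = V(0,0) = 0.0933

Derivation:
dt = T/N = 0.125000
u = exp(sigma*sqrt(dt)) = 1.189153; d = 1/u = 0.840935
p = (exp((r-q)*dt) - d) / (u - d) = 0.470471
Discount per step: exp(-r*dt) = 0.995261
Stock lattice S(k, i) with i counting down-moves:
  k=0: S(0,0) = 1.1100
  k=1: S(1,0) = 1.3200; S(1,1) = 0.9334
  k=2: S(2,0) = 1.5696; S(2,1) = 1.1100; S(2,2) = 0.7850
  k=3: S(3,0) = 1.8665; S(3,1) = 1.3200; S(3,2) = 0.9334; S(3,3) = 0.6601
  k=4: S(4,0) = 2.2196; S(4,1) = 1.5696; S(4,2) = 1.1100; S(4,3) = 0.7850; S(4,4) = 0.5551
Terminal payoffs V(N, i) = max(K - S_T, 0):
  V(4,0) = 0.000000; V(4,1) = 0.000000; V(4,2) = 0.000000; V(4,3) = 0.215040; V(4,4) = 0.444899
Backward induction: V(k, i) = exp(-r*dt) * [p * V(k+1, i) + (1-p) * V(k+1, i+1)].
  V(3,0) = exp(-r*dt) * [p*0.000000 + (1-p)*0.000000] = 0.000000
  V(3,1) = exp(-r*dt) * [p*0.000000 + (1-p)*0.000000] = 0.000000
  V(3,2) = exp(-r*dt) * [p*0.000000 + (1-p)*0.215040] = 0.113330
  V(3,3) = exp(-r*dt) * [p*0.215040 + (1-p)*0.444899] = 0.335161
  V(2,0) = exp(-r*dt) * [p*0.000000 + (1-p)*0.000000] = 0.000000
  V(2,1) = exp(-r*dt) * [p*0.000000 + (1-p)*0.113330] = 0.059727
  V(2,2) = exp(-r*dt) * [p*0.113330 + (1-p)*0.335161] = 0.229702
  V(1,0) = exp(-r*dt) * [p*0.000000 + (1-p)*0.059727] = 0.031477
  V(1,1) = exp(-r*dt) * [p*0.059727 + (1-p)*0.229702] = 0.149024
  V(0,0) = exp(-r*dt) * [p*0.031477 + (1-p)*0.149024] = 0.093278


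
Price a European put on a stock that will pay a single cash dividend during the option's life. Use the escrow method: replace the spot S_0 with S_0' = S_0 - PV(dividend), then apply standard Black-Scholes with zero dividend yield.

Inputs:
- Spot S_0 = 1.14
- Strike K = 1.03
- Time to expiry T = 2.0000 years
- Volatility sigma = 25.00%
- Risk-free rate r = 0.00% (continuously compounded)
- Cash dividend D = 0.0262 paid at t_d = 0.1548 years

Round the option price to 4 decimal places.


Answer: Price = 0.1121

Derivation:
PV(D) = D * exp(-r * t_d) = 0.0262 * 1.00000000 = 0.02620000
S_0' = S_0 - PV(D) = 1.1400 - 0.02620000 = 1.11380000
d1 = (ln(S_0'/K) + (r + sigma^2/2)*T) / (sigma*sqrt(T)) = 0.39801284
d2 = d1 - sigma*sqrt(T) = 0.04445945
exp(-rT) = 1.00000000
N(-d1) = 0.34531036; N(-d2) = 0.48226909
P = K * exp(-rT) * N(-d2) - S_0' * N(-d1) = 1.0300 * 1.00000000 * 0.48226909 - 1.11380000 * 0.34531036 = 0.1121


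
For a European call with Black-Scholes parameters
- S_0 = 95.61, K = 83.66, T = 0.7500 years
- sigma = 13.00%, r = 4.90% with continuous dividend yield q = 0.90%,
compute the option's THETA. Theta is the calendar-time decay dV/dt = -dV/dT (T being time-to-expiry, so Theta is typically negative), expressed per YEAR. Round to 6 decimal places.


d1 = 1.5086957597; d2 = 1.3961124572
phi(d1) = 0.1278343517; exp(-qT) = 0.9932727301; exp(-rT) = 0.9639170845
Theta = -S*exp(-qT)*phi(d1)*sigma/(2*sqrt(T)) - r*K*exp(-rT)*N(d2) + q*S*exp(-qT)*N(d1)
N(d1) = 0.9343117252; N(d2) = 0.9186596835; sqrt(T) = 0.8660254038
Term 1 = -95.6100 * 0.9932727301 * 0.1278343517 * 0.1300 / (2 * 0.8660254038) = -0.9111756991
Term 2 = -0.0490 * 83.6600 * 0.9639170845 * 0.9186596835 = -3.6300137937
Term 3 = 0.0090 * 95.6100 * 0.9932727301 * 0.9343117252 = 0.7985574008
Theta = -0.9111756991 + (-3.6300137937) + (0.7985574008) = -3.742632

Answer: Theta = -3.742632


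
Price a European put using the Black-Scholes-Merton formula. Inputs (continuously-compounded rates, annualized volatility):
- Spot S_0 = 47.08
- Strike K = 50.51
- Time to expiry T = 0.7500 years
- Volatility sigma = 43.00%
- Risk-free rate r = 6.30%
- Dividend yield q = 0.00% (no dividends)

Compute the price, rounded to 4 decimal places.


d1 = (ln(S/K) + (r - q + 0.5*sigma^2) * T) / (sigma * sqrt(T)) = 0.12423623
d2 = d1 - sigma * sqrt(T) = -0.24815469
exp(-rT) = 0.95384891; exp(-qT) = 1.00000000
P = K * exp(-rT) * N(-d2) - S_0 * exp(-qT) * N(-d1)
N(-d1) = 0.45056412; N(-d2) = 0.59799264
P = 50.5100 * 0.95384891 * 0.59799264 - 47.0800 * 1.00000000 * 0.45056412 = 7.5981

Answer: Price = 7.5981


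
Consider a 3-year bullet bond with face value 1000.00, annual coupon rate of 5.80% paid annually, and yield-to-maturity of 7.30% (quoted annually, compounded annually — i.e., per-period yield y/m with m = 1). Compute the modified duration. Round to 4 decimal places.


Coupon per period c = face * coupon_rate / m = 58.000000
Periods per year m = 1; per-period yield y/m = 0.073000
Number of cashflows N = 3
Cashflows (t years, CF_t, discount factor 1/(1+y/m)^(m*t), PV):
  t = 1.0000: CF_t = 58.000000, DF = 0.931966, PV = 54.054054
  t = 2.0000: CF_t = 58.000000, DF = 0.868561, PV = 50.376565
  t = 3.0000: CF_t = 1058.000000, DF = 0.809470, PV = 856.419410
Price P = sum_t PV_t = 960.850029
First compute Macaulay numerator sum_t t * PV_t:
  t * PV_t at t = 1.0000: 54.054054
  t * PV_t at t = 2.0000: 100.753130
  t * PV_t at t = 3.0000: 2569.258231
Macaulay duration D = 2724.065415 / 960.850029 = 2.835058
Modified duration = D / (1 + y/m) = 2.835058 / (1 + 0.073000) = 2.642179

Answer: Modified duration = 2.6422


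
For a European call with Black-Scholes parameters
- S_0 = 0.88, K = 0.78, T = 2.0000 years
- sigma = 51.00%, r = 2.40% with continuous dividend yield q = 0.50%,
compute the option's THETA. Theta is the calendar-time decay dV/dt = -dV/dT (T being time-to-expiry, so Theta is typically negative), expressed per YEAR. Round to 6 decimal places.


Answer: Theta = -0.057742

Derivation:
d1 = 0.5805596071; d2 = -0.1406893097
phi(d1) = 0.3370704696; exp(-qT) = 0.9900498337; exp(-rT) = 0.9531337871
Theta = -S*exp(-qT)*phi(d1)*sigma/(2*sqrt(T)) - r*K*exp(-rT)*N(d2) + q*S*exp(-qT)*N(d1)
N(d1) = 0.7192313488; N(d2) = 0.4440576954; sqrt(T) = 1.4142135624
Term 1 = -0.8800 * 0.9900498337 * 0.3370704696 * 0.5100 / (2 * 1.4142135624) = -0.0529523960
Term 2 = -0.0240 * 0.7800 * 0.9531337871 * 0.4440576954 = -0.0079231725
Term 3 = 0.0050 * 0.8800 * 0.9900498337 * 0.7192313488 = 0.0031331295
Theta = -0.0529523960 + (-0.0079231725) + (0.0031331295) = -0.057742


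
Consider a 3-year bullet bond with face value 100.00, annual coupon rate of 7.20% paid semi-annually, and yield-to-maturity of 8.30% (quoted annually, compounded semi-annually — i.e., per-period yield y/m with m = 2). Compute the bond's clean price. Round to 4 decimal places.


Answer: Price = 97.1309

Derivation:
Coupon per period c = face * coupon_rate / m = 3.600000
Periods per year m = 2; per-period yield y/m = 0.041500
Number of cashflows N = 6
Cashflows (t years, CF_t, discount factor 1/(1+y/m)^(m*t), PV):
  t = 0.5000: CF_t = 3.600000, DF = 0.960154, PV = 3.456553
  t = 1.0000: CF_t = 3.600000, DF = 0.921895, PV = 3.318822
  t = 1.5000: CF_t = 3.600000, DF = 0.885161, PV = 3.186579
  t = 2.0000: CF_t = 3.600000, DF = 0.849890, PV = 3.059605
  t = 2.5000: CF_t = 3.600000, DF = 0.816025, PV = 2.937691
  t = 3.0000: CF_t = 103.600000, DF = 0.783510, PV = 81.171601
Price P = sum_t PV_t = 97.130851


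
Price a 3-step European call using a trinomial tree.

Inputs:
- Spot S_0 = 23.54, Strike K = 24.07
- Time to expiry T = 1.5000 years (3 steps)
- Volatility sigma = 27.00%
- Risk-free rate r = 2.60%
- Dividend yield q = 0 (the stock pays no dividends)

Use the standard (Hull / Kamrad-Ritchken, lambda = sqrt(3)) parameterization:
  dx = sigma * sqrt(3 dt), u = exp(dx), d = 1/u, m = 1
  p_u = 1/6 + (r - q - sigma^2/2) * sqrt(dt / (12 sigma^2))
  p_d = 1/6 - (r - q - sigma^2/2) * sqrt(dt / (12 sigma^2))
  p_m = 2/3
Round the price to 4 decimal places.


Answer: Price = V(0,0) = 3.0767

Derivation:
dt = T/N = 0.500000; dx = sigma*sqrt(3*dt) = 0.330681
u = exp(dx) = 1.391916; d = 1/u = 0.718434
p_u = 0.158766, p_m = 0.666667, p_d = 0.174567
Discount per step: exp(-r*dt) = 0.987084
Stock lattice S(k, j) with j the centered position index:
  k=0: S(0,+0) = 23.5400
  k=1: S(1,-1) = 16.9119; S(1,+0) = 23.5400; S(1,+1) = 32.7657
  k=2: S(2,-2) = 12.1501; S(2,-1) = 16.9119; S(2,+0) = 23.5400; S(2,+1) = 32.7657; S(2,+2) = 45.6071
  k=3: S(3,-3) = 8.7291; S(3,-2) = 12.1501; S(3,-1) = 16.9119; S(3,+0) = 23.5400; S(3,+1) = 32.7657; S(3,+2) = 45.6071; S(3,+3) = 63.4812
Terminal payoffs V(N, j) = max(S_T - K, 0):
  V(3,-3) = 0.000000; V(3,-2) = 0.000000; V(3,-1) = 0.000000; V(3,+0) = 0.000000; V(3,+1) = 8.695699; V(3,+2) = 21.537097; V(3,+3) = 39.411241
Backward induction: V(k, j) = exp(-r*dt) * [p_u * V(k+1, j+1) + p_m * V(k+1, j) + p_d * V(k+1, j-1)]
  V(2,-2) = exp(-r*dt) * [p_u*0.000000 + p_m*0.000000 + p_d*0.000000] = 0.000000
  V(2,-1) = exp(-r*dt) * [p_u*0.000000 + p_m*0.000000 + p_d*0.000000] = 0.000000
  V(2,+0) = exp(-r*dt) * [p_u*8.695699 + p_m*0.000000 + p_d*0.000000] = 1.362753
  V(2,+1) = exp(-r*dt) * [p_u*21.537097 + p_m*8.695699 + p_d*0.000000] = 9.097459
  V(2,+2) = exp(-r*dt) * [p_u*39.411241 + p_m*21.537097 + p_d*8.695699] = 21.847354
  V(1,-1) = exp(-r*dt) * [p_u*1.362753 + p_m*0.000000 + p_d*0.000000] = 0.213565
  V(1,+0) = exp(-r*dt) * [p_u*9.097459 + p_m*1.362753 + p_d*0.000000] = 2.322482
  V(1,+1) = exp(-r*dt) * [p_u*21.847354 + p_m*9.097459 + p_d*1.362753] = 9.645281
  V(0,+0) = exp(-r*dt) * [p_u*9.645281 + p_m*2.322482 + p_d*0.213565] = 3.076690


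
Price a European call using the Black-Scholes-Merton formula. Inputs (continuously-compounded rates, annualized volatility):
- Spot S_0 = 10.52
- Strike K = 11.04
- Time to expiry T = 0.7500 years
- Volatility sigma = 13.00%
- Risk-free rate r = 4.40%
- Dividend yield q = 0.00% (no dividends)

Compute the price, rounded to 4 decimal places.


Answer: Price = 0.3994

Derivation:
d1 = (ln(S/K) + (r - q + 0.5*sigma^2) * T) / (sigma * sqrt(T)) = -0.07913548
d2 = d1 - sigma * sqrt(T) = -0.19171878
exp(-rT) = 0.96753856; exp(-qT) = 1.00000000
C = S_0 * exp(-qT) * N(d1) - K * exp(-rT) * N(d2)
N(d1) = 0.46846243; N(d2) = 0.42398125
C = 10.5200 * 1.00000000 * 0.46846243 - 11.0400 * 0.96753856 * 0.42398125 = 0.3994


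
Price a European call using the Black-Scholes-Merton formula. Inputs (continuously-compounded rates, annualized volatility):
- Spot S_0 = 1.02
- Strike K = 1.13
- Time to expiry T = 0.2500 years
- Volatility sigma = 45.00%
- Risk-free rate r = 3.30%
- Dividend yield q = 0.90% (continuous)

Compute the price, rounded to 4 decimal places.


d1 = (ln(S/K) + (r - q + 0.5*sigma^2) * T) / (sigma * sqrt(T)) = -0.31601114
d2 = d1 - sigma * sqrt(T) = -0.54101114
exp(-rT) = 0.99178394; exp(-qT) = 0.99775253
C = S_0 * exp(-qT) * N(d1) - K * exp(-rT) * N(d2)
N(d1) = 0.37599703; N(d2) = 0.29424995
C = 1.0200 * 0.99775253 * 0.37599703 - 1.1300 * 0.99178394 * 0.29424995 = 0.0529

Answer: Price = 0.0529
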